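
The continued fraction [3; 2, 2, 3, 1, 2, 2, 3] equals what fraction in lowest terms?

1681/493

Using pₖ = aₖpₖ₋₁ + pₖ₋₂ and qₖ = aₖqₖ₋₁ + qₖ₋₂:
  k=0: a=3, p=3, q=1
  k=1: a=2, p=7, q=2
  k=2: a=2, p=17, q=5
  k=3: a=3, p=58, q=17
  k=4: a=1, p=75, q=22
  k=5: a=2, p=208, q=61
  k=6: a=2, p=491, q=144
  k=7: a=3, p=1681, q=493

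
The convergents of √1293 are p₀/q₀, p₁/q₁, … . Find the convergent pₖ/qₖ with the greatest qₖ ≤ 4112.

√1293 = [35; 1, 22, 1, 70, …] (period length 4).
Convergents:
  p_0/q_0 = 35/1
  p_1/q_1 = 36/1
  p_2/q_2 = 827/23
  p_3/q_3 = 863/24
  p_4/q_4 = 61237/1703
  p_5/q_5 = 62100/1727
  p_6/q_6 = 1427437/39697
q_5 = 1727 ≤ 4112 < 39697 = q_6, so the answer is 62100/1727.

62100/1727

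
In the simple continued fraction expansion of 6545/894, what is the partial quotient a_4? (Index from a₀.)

6545 = 7·894 + 287   →  a_0 = 7
894 = 3·287 + 33   →  a_1 = 3
287 = 8·33 + 23   →  a_2 = 8
33 = 1·23 + 10   →  a_3 = 1
23 = 2·10 + 3   →  a_4 = 2

2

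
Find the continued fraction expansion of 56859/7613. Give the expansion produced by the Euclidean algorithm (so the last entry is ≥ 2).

56859 = 7×7613 + 3568
7613 = 2×3568 + 477
3568 = 7×477 + 229
477 = 2×229 + 19
229 = 12×19 + 1
19 = 19×1 + 0  (stop)
So 56859/7613 = [7; 2, 7, 2, 12, 19].

[7; 2, 7, 2, 12, 19]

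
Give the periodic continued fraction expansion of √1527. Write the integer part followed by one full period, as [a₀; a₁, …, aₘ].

a₀ = ⌊√1527⌋ = 39.
With m₀=0, d₀=1 and mₖ₊₁ = dₖaₖ − mₖ, dₖ₊₁ = (n − mₖ₊₁²)/dₖ, aₖ₊₁ = ⌊(a₀+mₖ₊₁)/dₖ₊₁⌋:
  k=1: m=39, d=6, a=13
  k=2: m=39, d=1, a=78
d=1 and a=2a₀=78 at k=2, so the next step gives (m, d) = (39, 6) again — its k=1 value — and the period has length 2.

[39; 13, 78]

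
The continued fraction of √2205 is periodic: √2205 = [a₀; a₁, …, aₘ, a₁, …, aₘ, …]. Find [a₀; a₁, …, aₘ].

a₀ = ⌊√2205⌋ = 46.
With m₀=0, d₀=1 and mₖ₊₁ = dₖaₖ − mₖ, dₖ₊₁ = (n − mₖ₊₁²)/dₖ, aₖ₊₁ = ⌊(a₀+mₖ₊₁)/dₖ₊₁⌋:
  k=1: m=46, d=89, a=1
  k=2: m=43, d=4, a=22
  k=3: m=45, d=45, a=2
  k=4: m=45, d=4, a=22
  k=5: m=43, d=89, a=1
  k=6: m=46, d=1, a=92
d=1 and a=2a₀=92 at k=6, so the next step gives (m, d) = (46, 89) again — its k=1 value — and the period has length 6.

[46; 1, 22, 2, 22, 1, 92]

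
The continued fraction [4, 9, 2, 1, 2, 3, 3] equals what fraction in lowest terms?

3425/834

Using pₖ = aₖpₖ₋₁ + pₖ₋₂ and qₖ = aₖqₖ₋₁ + qₖ₋₂:
  k=0: a=4, p=4, q=1
  k=1: a=9, p=37, q=9
  k=2: a=2, p=78, q=19
  k=3: a=1, p=115, q=28
  k=4: a=2, p=308, q=75
  k=5: a=3, p=1039, q=253
  k=6: a=3, p=3425, q=834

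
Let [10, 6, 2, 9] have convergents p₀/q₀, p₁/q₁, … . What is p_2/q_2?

Using pₖ = aₖpₖ₋₁ + pₖ₋₂, qₖ = aₖqₖ₋₁ + qₖ₋₂ (with p₋₁=1, p₋₂=0, q₋₁=0, q₋₂=1):
  k=0: a=10, p=10, q=1
  k=1: a=6, p=61, q=6
  k=2: a=2, p=132, q=13

132/13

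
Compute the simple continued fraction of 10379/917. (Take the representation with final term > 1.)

[11; 3, 7, 8, 5]

10379 = 11·917 + 292
917 = 3·292 + 41
292 = 7·41 + 5
41 = 8·5 + 1
5 = 5·1 + 0  (stop)
So 10379/917 = [11; 3, 7, 8, 5].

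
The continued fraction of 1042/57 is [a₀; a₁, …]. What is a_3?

1

1042 = 18·57 + 16   →  a_0 = 18
57 = 3·16 + 9   →  a_1 = 3
16 = 1·9 + 7   →  a_2 = 1
9 = 1·7 + 2   →  a_3 = 1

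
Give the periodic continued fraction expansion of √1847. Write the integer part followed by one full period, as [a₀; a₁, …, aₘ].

[42; 1, 41, 1, 84]

a₀ = ⌊√1847⌋ = 42.
With m₀=0, d₀=1 and mₖ₊₁ = dₖaₖ − mₖ, dₖ₊₁ = (n − mₖ₊₁²)/dₖ, aₖ₊₁ = ⌊(a₀+mₖ₊₁)/dₖ₊₁⌋:
  k=1: m=42, d=83, a=1
  k=2: m=41, d=2, a=41
  k=3: m=41, d=83, a=1
  k=4: m=42, d=1, a=84
d=1 and a=2a₀=84 at k=4, so the next step gives (m, d) = (42, 83) again — its k=1 value — and the period has length 4.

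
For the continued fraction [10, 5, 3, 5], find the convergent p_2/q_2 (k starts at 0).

Using pₖ = aₖpₖ₋₁ + pₖ₋₂, qₖ = aₖqₖ₋₁ + qₖ₋₂ (with p₋₁=1, p₋₂=0, q₋₁=0, q₋₂=1):
  k=0: a=10, p=10, q=1
  k=1: a=5, p=51, q=5
  k=2: a=3, p=163, q=16

163/16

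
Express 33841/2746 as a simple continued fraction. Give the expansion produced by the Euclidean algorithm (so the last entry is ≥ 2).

[12; 3, 11, 3, 1, 19]

33841 = 12*2746 + 889
2746 = 3*889 + 79
889 = 11*79 + 20
79 = 3*20 + 19
20 = 1*19 + 1
19 = 19*1 + 0  (stop)
So 33841/2746 = [12; 3, 11, 3, 1, 19].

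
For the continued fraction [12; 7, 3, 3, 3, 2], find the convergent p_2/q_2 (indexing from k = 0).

Using pₖ = aₖpₖ₋₁ + pₖ₋₂, qₖ = aₖqₖ₋₁ + qₖ₋₂ (with p₋₁=1, p₋₂=0, q₋₁=0, q₋₂=1):
  k=0: a=12, p=12, q=1
  k=1: a=7, p=85, q=7
  k=2: a=3, p=267, q=22

267/22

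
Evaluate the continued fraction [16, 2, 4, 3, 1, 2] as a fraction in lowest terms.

Fold from the inside: start with 2/1.
  1 + 1/2 = 3/2
  3 + 2/3 = 11/3
  4 + 3/11 = 47/11
  2 + 11/47 = 105/47
  16 + 47/105 = 1727/105

1727/105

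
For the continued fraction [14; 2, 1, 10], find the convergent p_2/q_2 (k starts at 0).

Using pₖ = aₖpₖ₋₁ + pₖ₋₂, qₖ = aₖqₖ₋₁ + qₖ₋₂ (with p₋₁=1, p₋₂=0, q₋₁=0, q₋₂=1):
  k=0: a=14, p=14, q=1
  k=1: a=2, p=29, q=2
  k=2: a=1, p=43, q=3

43/3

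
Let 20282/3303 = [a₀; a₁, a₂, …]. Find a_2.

8

20282 = 6·3303 + 464   →  a_0 = 6
3303 = 7·464 + 55   →  a_1 = 7
464 = 8·55 + 24   →  a_2 = 8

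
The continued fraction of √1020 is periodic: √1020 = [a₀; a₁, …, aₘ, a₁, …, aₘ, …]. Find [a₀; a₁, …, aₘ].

[31; 1, 14, 1, 62]

a₀ = ⌊√1020⌋ = 31.
With m₀=0, d₀=1 and mₖ₊₁ = dₖaₖ − mₖ, dₖ₊₁ = (n − mₖ₊₁²)/dₖ, aₖ₊₁ = ⌊(a₀+mₖ₊₁)/dₖ₊₁⌋:
  k=1: m=31, d=59, a=1
  k=2: m=28, d=4, a=14
  k=3: m=28, d=59, a=1
  k=4: m=31, d=1, a=62
d=1 and a=2a₀=62 at k=4, so the next step gives (m, d) = (31, 59) again — its k=1 value — and the period has length 4.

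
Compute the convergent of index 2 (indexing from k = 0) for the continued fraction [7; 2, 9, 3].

Using pₖ = aₖpₖ₋₁ + pₖ₋₂, qₖ = aₖqₖ₋₁ + qₖ₋₂ (with p₋₁=1, p₋₂=0, q₋₁=0, q₋₂=1):
  k=0: a=7, p=7, q=1
  k=1: a=2, p=15, q=2
  k=2: a=9, p=142, q=19

142/19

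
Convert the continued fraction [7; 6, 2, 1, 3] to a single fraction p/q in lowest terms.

501/70

Using pₖ = aₖpₖ₋₁ + pₖ₋₂ and qₖ = aₖqₖ₋₁ + qₖ₋₂:
  k=0: a=7, p=7, q=1
  k=1: a=6, p=43, q=6
  k=2: a=2, p=93, q=13
  k=3: a=1, p=136, q=19
  k=4: a=3, p=501, q=70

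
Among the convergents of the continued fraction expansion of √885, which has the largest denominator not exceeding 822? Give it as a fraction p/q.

√885 = [29; 1, 2, 1, 58, …] (period length 4).
Convergents:
  p_0/q_0 = 29/1
  p_1/q_1 = 30/1
  p_2/q_2 = 89/3
  p_3/q_3 = 119/4
  p_4/q_4 = 6991/235
  p_5/q_5 = 7110/239
  p_6/q_6 = 21211/713
  p_7/q_7 = 28321/952
q_6 = 713 ≤ 822 < 952 = q_7, so the answer is 21211/713.

21211/713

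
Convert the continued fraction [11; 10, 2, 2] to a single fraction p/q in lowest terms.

Fold from the inside: start with 2/1.
  2 + 1/2 = 5/2
  10 + 2/5 = 52/5
  11 + 5/52 = 577/52

577/52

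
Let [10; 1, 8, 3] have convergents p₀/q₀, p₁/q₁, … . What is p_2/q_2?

98/9

Using pₖ = aₖpₖ₋₁ + pₖ₋₂, qₖ = aₖqₖ₋₁ + qₖ₋₂ (with p₋₁=1, p₋₂=0, q₋₁=0, q₋₂=1):
  k=0: a=10, p=10, q=1
  k=1: a=1, p=11, q=1
  k=2: a=8, p=98, q=9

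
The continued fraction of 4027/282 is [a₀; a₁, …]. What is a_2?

1

4027 = 14·282 + 79   →  a_0 = 14
282 = 3·79 + 45   →  a_1 = 3
79 = 1·45 + 34   →  a_2 = 1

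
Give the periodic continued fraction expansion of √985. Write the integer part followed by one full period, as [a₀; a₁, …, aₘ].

a₀ = ⌊√985⌋ = 31.
With m₀=0, d₀=1 and mₖ₊₁ = dₖaₖ − mₖ, dₖ₊₁ = (n − mₖ₊₁²)/dₖ, aₖ₊₁ = ⌊(a₀+mₖ₊₁)/dₖ₊₁⌋:
  k=1: m=31, d=24, a=2
  k=2: m=17, d=29, a=1
  k=3: m=12, d=29, a=1
  k=4: m=17, d=24, a=2
  k=5: m=31, d=1, a=62
d=1 and a=2a₀=62 at k=5, so the next step gives (m, d) = (31, 24) again — its k=1 value — and the period has length 5.

[31; 2, 1, 1, 2, 62]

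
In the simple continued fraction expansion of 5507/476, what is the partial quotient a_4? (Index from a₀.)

9

5507 = 11·476 + 271   →  a_0 = 11
476 = 1·271 + 205   →  a_1 = 1
271 = 1·205 + 66   →  a_2 = 1
205 = 3·66 + 7   →  a_3 = 3
66 = 9·7 + 3   →  a_4 = 9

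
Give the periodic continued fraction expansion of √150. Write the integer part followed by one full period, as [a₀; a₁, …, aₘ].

a₀ = ⌊√150⌋ = 12.
With m₀=0, d₀=1 and mₖ₊₁ = dₖaₖ − mₖ, dₖ₊₁ = (n − mₖ₊₁²)/dₖ, aₖ₊₁ = ⌊(a₀+mₖ₊₁)/dₖ₊₁⌋:
  k=1: m=12, d=6, a=4
  k=2: m=12, d=1, a=24
d=1 and a=2a₀=24 at k=2, so the next step gives (m, d) = (12, 6) again — its k=1 value — and the period has length 2.

[12; 4, 24]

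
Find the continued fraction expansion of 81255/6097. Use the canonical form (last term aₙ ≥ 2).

[13; 3, 17, 2, 1, 18, 2]

81255 = 13·6097 + 1994
6097 = 3·1994 + 115
1994 = 17·115 + 39
115 = 2·39 + 37
39 = 1·37 + 2
37 = 18·2 + 1
2 = 2·1 + 0  (stop)
So 81255/6097 = [13; 3, 17, 2, 1, 18, 2].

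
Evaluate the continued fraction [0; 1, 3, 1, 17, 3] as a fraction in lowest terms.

Using pₖ = aₖpₖ₋₁ + pₖ₋₂ and qₖ = aₖqₖ₋₁ + qₖ₋₂:
  k=0: a=0, p=0, q=1
  k=1: a=1, p=1, q=1
  k=2: a=3, p=3, q=4
  k=3: a=1, p=4, q=5
  k=4: a=17, p=71, q=89
  k=5: a=3, p=217, q=272

217/272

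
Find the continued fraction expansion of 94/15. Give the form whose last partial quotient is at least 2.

94 = 6*15 + 4
15 = 3*4 + 3
4 = 1*3 + 1
3 = 3*1 + 0  (stop)
So 94/15 = [6; 3, 1, 3].

[6; 3, 1, 3]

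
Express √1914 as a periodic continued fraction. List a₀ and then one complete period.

[43; 1, 2, 1, 86]

a₀ = ⌊√1914⌋ = 43.
With m₀=0, d₀=1 and mₖ₊₁ = dₖaₖ − mₖ, dₖ₊₁ = (n − mₖ₊₁²)/dₖ, aₖ₊₁ = ⌊(a₀+mₖ₊₁)/dₖ₊₁⌋:
  k=1: m=43, d=65, a=1
  k=2: m=22, d=22, a=2
  k=3: m=22, d=65, a=1
  k=4: m=43, d=1, a=86
d=1 and a=2a₀=86 at k=4, so the next step gives (m, d) = (43, 65) again — its k=1 value — and the period has length 4.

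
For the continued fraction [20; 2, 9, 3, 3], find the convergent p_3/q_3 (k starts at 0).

1208/59

Using pₖ = aₖpₖ₋₁ + pₖ₋₂, qₖ = aₖqₖ₋₁ + qₖ₋₂ (with p₋₁=1, p₋₂=0, q₋₁=0, q₋₂=1):
  k=0: a=20, p=20, q=1
  k=1: a=2, p=41, q=2
  k=2: a=9, p=389, q=19
  k=3: a=3, p=1208, q=59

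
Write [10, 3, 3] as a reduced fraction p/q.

Fold from the inside: start with 3/1.
  3 + 1/3 = 10/3
  10 + 3/10 = 103/10

103/10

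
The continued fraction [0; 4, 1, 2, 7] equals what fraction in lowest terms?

22/103

Fold from the inside: start with 7/1.
  2 + 1/7 = 15/7
  1 + 7/15 = 22/15
  4 + 15/22 = 103/22
  0 + 22/103 = 22/103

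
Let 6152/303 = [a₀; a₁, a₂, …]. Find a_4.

6152 = 20·303 + 92   →  a_0 = 20
303 = 3·92 + 27   →  a_1 = 3
92 = 3·27 + 11   →  a_2 = 3
27 = 2·11 + 5   →  a_3 = 2
11 = 2·5 + 1   →  a_4 = 2

2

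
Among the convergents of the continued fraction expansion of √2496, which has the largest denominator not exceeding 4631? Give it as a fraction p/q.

124850/2499

√2496 = [49; 1, 23, 1, 98, …] (period length 4).
Convergents:
  p_0/q_0 = 49/1
  p_1/q_1 = 50/1
  p_2/q_2 = 1199/24
  p_3/q_3 = 1249/25
  p_4/q_4 = 123601/2474
  p_5/q_5 = 124850/2499
  p_6/q_6 = 2995151/59951
q_5 = 2499 ≤ 4631 < 59951 = q_6, so the answer is 124850/2499.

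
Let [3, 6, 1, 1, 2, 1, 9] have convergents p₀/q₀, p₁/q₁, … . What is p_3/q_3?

41/13

Using pₖ = aₖpₖ₋₁ + pₖ₋₂, qₖ = aₖqₖ₋₁ + qₖ₋₂ (with p₋₁=1, p₋₂=0, q₋₁=0, q₋₂=1):
  k=0: a=3, p=3, q=1
  k=1: a=6, p=19, q=6
  k=2: a=1, p=22, q=7
  k=3: a=1, p=41, q=13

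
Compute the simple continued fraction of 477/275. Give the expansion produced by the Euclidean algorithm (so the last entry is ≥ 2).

477 = 1*275 + 202
275 = 1*202 + 73
202 = 2*73 + 56
73 = 1*56 + 17
56 = 3*17 + 5
17 = 3*5 + 2
5 = 2*2 + 1
2 = 2*1 + 0  (stop)
So 477/275 = [1; 1, 2, 1, 3, 3, 2, 2].

[1; 1, 2, 1, 3, 3, 2, 2]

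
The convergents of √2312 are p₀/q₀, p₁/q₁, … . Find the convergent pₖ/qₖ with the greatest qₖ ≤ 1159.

55440/1153

√2312 = [48; 12, 96, …] (period length 2).
Convergents:
  p_0/q_0 = 48/1
  p_1/q_1 = 577/12
  p_2/q_2 = 55440/1153
  p_3/q_3 = 665857/13848
q_2 = 1153 ≤ 1159 < 13848 = q_3, so the answer is 55440/1153.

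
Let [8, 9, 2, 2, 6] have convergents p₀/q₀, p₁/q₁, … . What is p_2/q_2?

154/19

Using pₖ = aₖpₖ₋₁ + pₖ₋₂, qₖ = aₖqₖ₋₁ + qₖ₋₂ (with p₋₁=1, p₋₂=0, q₋₁=0, q₋₂=1):
  k=0: a=8, p=8, q=1
  k=1: a=9, p=73, q=9
  k=2: a=2, p=154, q=19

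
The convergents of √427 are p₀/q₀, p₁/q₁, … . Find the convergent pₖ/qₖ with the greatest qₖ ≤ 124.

√427 = [20; 1, 1, 1, 40, …] (period length 4).
Convergents:
  p_0/q_0 = 20/1
  p_1/q_1 = 21/1
  p_2/q_2 = 41/2
  p_3/q_3 = 62/3
  p_4/q_4 = 2521/122
  p_5/q_5 = 2583/125
q_4 = 122 ≤ 124 < 125 = q_5, so the answer is 2521/122.

2521/122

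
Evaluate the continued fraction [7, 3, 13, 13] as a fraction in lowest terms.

3831/523

Using pₖ = aₖpₖ₋₁ + pₖ₋₂ and qₖ = aₖqₖ₋₁ + qₖ₋₂:
  k=0: a=7, p=7, q=1
  k=1: a=3, p=22, q=3
  k=2: a=13, p=293, q=40
  k=3: a=13, p=3831, q=523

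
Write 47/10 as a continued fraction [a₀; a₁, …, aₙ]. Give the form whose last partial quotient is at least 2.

47 = 4*10 + 7
10 = 1*7 + 3
7 = 2*3 + 1
3 = 3*1 + 0  (stop)
So 47/10 = [4; 1, 2, 3].

[4; 1, 2, 3]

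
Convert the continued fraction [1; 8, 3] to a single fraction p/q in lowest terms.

Fold from the inside: start with 3/1.
  8 + 1/3 = 25/3
  1 + 3/25 = 28/25

28/25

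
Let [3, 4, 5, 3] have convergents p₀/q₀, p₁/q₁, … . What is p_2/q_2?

Using pₖ = aₖpₖ₋₁ + pₖ₋₂, qₖ = aₖqₖ₋₁ + qₖ₋₂ (with p₋₁=1, p₋₂=0, q₋₁=0, q₋₂=1):
  k=0: a=3, p=3, q=1
  k=1: a=4, p=13, q=4
  k=2: a=5, p=68, q=21

68/21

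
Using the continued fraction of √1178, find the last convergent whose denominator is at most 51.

961/28

√1178 = [34; 3, 9, 2, 9, 3, 68, …] (period length 6).
Convergents:
  p_0/q_0 = 34/1
  p_1/q_1 = 103/3
  p_2/q_2 = 961/28
  p_3/q_3 = 2025/59
q_2 = 28 ≤ 51 < 59 = q_3, so the answer is 961/28.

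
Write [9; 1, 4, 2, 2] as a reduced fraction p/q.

265/27

Using pₖ = aₖpₖ₋₁ + pₖ₋₂ and qₖ = aₖqₖ₋₁ + qₖ₋₂:
  k=0: a=9, p=9, q=1
  k=1: a=1, p=10, q=1
  k=2: a=4, p=49, q=5
  k=3: a=2, p=108, q=11
  k=4: a=2, p=265, q=27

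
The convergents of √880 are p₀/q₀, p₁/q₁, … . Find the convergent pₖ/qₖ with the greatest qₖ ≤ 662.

√880 = [29; 1, 1, 1, 58, …] (period length 4).
Convergents:
  p_0/q_0 = 29/1
  p_1/q_1 = 30/1
  p_2/q_2 = 59/2
  p_3/q_3 = 89/3
  p_4/q_4 = 5221/176
  p_5/q_5 = 5310/179
  p_6/q_6 = 10531/355
  p_7/q_7 = 15841/534
  p_8/q_8 = 929309/31327
q_7 = 534 ≤ 662 < 31327 = q_8, so the answer is 15841/534.

15841/534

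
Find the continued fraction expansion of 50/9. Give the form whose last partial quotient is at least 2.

50 = 5×9 + 5
9 = 1×5 + 4
5 = 1×4 + 1
4 = 4×1 + 0  (stop)
So 50/9 = [5; 1, 1, 4].

[5; 1, 1, 4]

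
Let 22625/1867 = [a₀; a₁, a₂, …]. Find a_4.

3

22625 = 12·1867 + 221   →  a_0 = 12
1867 = 8·221 + 99   →  a_1 = 8
221 = 2·99 + 23   →  a_2 = 2
99 = 4·23 + 7   →  a_3 = 4
23 = 3·7 + 2   →  a_4 = 3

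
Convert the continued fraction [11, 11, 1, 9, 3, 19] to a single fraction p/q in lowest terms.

Using pₖ = aₖpₖ₋₁ + pₖ₋₂ and qₖ = aₖqₖ₋₁ + qₖ₋₂:
  k=0: a=11, p=11, q=1
  k=1: a=11, p=122, q=11
  k=2: a=1, p=133, q=12
  k=3: a=9, p=1319, q=119
  k=4: a=3, p=4090, q=369
  k=5: a=19, p=79029, q=7130

79029/7130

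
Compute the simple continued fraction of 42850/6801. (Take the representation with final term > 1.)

42850 = 6*6801 + 2044
6801 = 3*2044 + 669
2044 = 3*669 + 37
669 = 18*37 + 3
37 = 12*3 + 1
3 = 3*1 + 0  (stop)
So 42850/6801 = [6; 3, 3, 18, 12, 3].

[6; 3, 3, 18, 12, 3]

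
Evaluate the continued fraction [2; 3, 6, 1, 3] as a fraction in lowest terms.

Fold from the inside: start with 3/1.
  1 + 1/3 = 4/3
  6 + 3/4 = 27/4
  3 + 4/27 = 85/27
  2 + 27/85 = 197/85

197/85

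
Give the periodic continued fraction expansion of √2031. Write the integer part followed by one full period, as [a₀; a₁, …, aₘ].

[45; 15, 90]

a₀ = ⌊√2031⌋ = 45.
With m₀=0, d₀=1 and mₖ₊₁ = dₖaₖ − mₖ, dₖ₊₁ = (n − mₖ₊₁²)/dₖ, aₖ₊₁ = ⌊(a₀+mₖ₊₁)/dₖ₊₁⌋:
  k=1: m=45, d=6, a=15
  k=2: m=45, d=1, a=90
d=1 and a=2a₀=90 at k=2, so the next step gives (m, d) = (45, 6) again — its k=1 value — and the period has length 2.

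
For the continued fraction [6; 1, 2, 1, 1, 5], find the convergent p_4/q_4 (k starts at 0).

Using pₖ = aₖpₖ₋₁ + pₖ₋₂, qₖ = aₖqₖ₋₁ + qₖ₋₂ (with p₋₁=1, p₋₂=0, q₋₁=0, q₋₂=1):
  k=0: a=6, p=6, q=1
  k=1: a=1, p=7, q=1
  k=2: a=2, p=20, q=3
  k=3: a=1, p=27, q=4
  k=4: a=1, p=47, q=7

47/7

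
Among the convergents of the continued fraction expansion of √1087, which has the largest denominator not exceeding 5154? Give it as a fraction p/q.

71775/2177

√1087 = [32; 1, 31, 1, 64, …] (period length 4).
Convergents:
  p_0/q_0 = 32/1
  p_1/q_1 = 33/1
  p_2/q_2 = 1055/32
  p_3/q_3 = 1088/33
  p_4/q_4 = 70687/2144
  p_5/q_5 = 71775/2177
  p_6/q_6 = 2295712/69631
q_5 = 2177 ≤ 5154 < 69631 = q_6, so the answer is 71775/2177.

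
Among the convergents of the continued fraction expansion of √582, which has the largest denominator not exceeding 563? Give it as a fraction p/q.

9288/385

√582 = [24; 8, 48, …] (period length 2).
Convergents:
  p_0/q_0 = 24/1
  p_1/q_1 = 193/8
  p_2/q_2 = 9288/385
  p_3/q_3 = 74497/3088
q_2 = 385 ≤ 563 < 3088 = q_3, so the answer is 9288/385.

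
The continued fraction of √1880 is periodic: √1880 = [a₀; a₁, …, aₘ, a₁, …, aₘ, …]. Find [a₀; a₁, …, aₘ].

a₀ = ⌊√1880⌋ = 43.
With m₀=0, d₀=1 and mₖ₊₁ = dₖaₖ − mₖ, dₖ₊₁ = (n − mₖ₊₁²)/dₖ, aₖ₊₁ = ⌊(a₀+mₖ₊₁)/dₖ₊₁⌋:
  k=1: m=43, d=31, a=2
  k=2: m=19, d=49, a=1
  k=3: m=30, d=20, a=3
  k=4: m=30, d=49, a=1
  k=5: m=19, d=31, a=2
  k=6: m=43, d=1, a=86
d=1 and a=2a₀=86 at k=6, so the next step gives (m, d) = (43, 31) again — its k=1 value — and the period has length 6.

[43; 2, 1, 3, 1, 2, 86]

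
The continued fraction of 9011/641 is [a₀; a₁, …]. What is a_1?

17

9011 = 14·641 + 37   →  a_0 = 14
641 = 17·37 + 12   →  a_1 = 17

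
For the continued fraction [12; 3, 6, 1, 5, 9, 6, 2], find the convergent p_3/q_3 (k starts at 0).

Using pₖ = aₖpₖ₋₁ + pₖ₋₂, qₖ = aₖqₖ₋₁ + qₖ₋₂ (with p₋₁=1, p₋₂=0, q₋₁=0, q₋₂=1):
  k=0: a=12, p=12, q=1
  k=1: a=3, p=37, q=3
  k=2: a=6, p=234, q=19
  k=3: a=1, p=271, q=22

271/22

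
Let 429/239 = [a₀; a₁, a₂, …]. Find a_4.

7

429 = 1·239 + 190   →  a_0 = 1
239 = 1·190 + 49   →  a_1 = 1
190 = 3·49 + 43   →  a_2 = 3
49 = 1·43 + 6   →  a_3 = 1
43 = 7·6 + 1   →  a_4 = 7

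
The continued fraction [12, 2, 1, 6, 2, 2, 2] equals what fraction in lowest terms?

3149/255

Fold from the inside: start with 2/1.
  2 + 1/2 = 5/2
  2 + 2/5 = 12/5
  6 + 5/12 = 77/12
  1 + 12/77 = 89/77
  2 + 77/89 = 255/89
  12 + 89/255 = 3149/255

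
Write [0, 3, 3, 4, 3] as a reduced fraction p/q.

Fold from the inside: start with 3/1.
  4 + 1/3 = 13/3
  3 + 3/13 = 42/13
  3 + 13/42 = 139/42
  0 + 42/139 = 42/139

42/139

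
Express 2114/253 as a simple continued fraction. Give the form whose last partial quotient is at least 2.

[8; 2, 1, 4, 3, 2, 2]

2114 = 8*253 + 90
253 = 2*90 + 73
90 = 1*73 + 17
73 = 4*17 + 5
17 = 3*5 + 2
5 = 2*2 + 1
2 = 2*1 + 0  (stop)
So 2114/253 = [8; 2, 1, 4, 3, 2, 2].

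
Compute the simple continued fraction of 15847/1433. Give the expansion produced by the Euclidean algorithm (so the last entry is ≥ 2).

15847 = 11×1433 + 84
1433 = 17×84 + 5
84 = 16×5 + 4
5 = 1×4 + 1
4 = 4×1 + 0  (stop)
So 15847/1433 = [11; 17, 16, 1, 4].

[11; 17, 16, 1, 4]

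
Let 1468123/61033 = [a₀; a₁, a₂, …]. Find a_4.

7

1468123 = 24·61033 + 3331   →  a_0 = 24
61033 = 18·3331 + 1075   →  a_1 = 18
3331 = 3·1075 + 106   →  a_2 = 3
1075 = 10·106 + 15   →  a_3 = 10
106 = 7·15 + 1   →  a_4 = 7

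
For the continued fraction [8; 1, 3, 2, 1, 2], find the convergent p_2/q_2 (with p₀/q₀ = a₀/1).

35/4

Using pₖ = aₖpₖ₋₁ + pₖ₋₂, qₖ = aₖqₖ₋₁ + qₖ₋₂ (with p₋₁=1, p₋₂=0, q₋₁=0, q₋₂=1):
  k=0: a=8, p=8, q=1
  k=1: a=1, p=9, q=1
  k=2: a=3, p=35, q=4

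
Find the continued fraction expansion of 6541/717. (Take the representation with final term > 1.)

[9; 8, 6, 1, 3, 3]

6541 = 9*717 + 88
717 = 8*88 + 13
88 = 6*13 + 10
13 = 1*10 + 3
10 = 3*3 + 1
3 = 3*1 + 0  (stop)
So 6541/717 = [9; 8, 6, 1, 3, 3].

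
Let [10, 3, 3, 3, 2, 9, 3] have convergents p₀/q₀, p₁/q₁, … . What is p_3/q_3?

340/33

Using pₖ = aₖpₖ₋₁ + pₖ₋₂, qₖ = aₖqₖ₋₁ + qₖ₋₂ (with p₋₁=1, p₋₂=0, q₋₁=0, q₋₂=1):
  k=0: a=10, p=10, q=1
  k=1: a=3, p=31, q=3
  k=2: a=3, p=103, q=10
  k=3: a=3, p=340, q=33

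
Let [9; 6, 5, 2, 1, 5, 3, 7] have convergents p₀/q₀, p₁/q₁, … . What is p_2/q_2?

284/31

Using pₖ = aₖpₖ₋₁ + pₖ₋₂, qₖ = aₖqₖ₋₁ + qₖ₋₂ (with p₋₁=1, p₋₂=0, q₋₁=0, q₋₂=1):
  k=0: a=9, p=9, q=1
  k=1: a=6, p=55, q=6
  k=2: a=5, p=284, q=31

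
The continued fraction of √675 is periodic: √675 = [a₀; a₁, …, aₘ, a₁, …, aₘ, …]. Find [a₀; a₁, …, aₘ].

[25; 1, 50]

a₀ = ⌊√675⌋ = 25.
With m₀=0, d₀=1 and mₖ₊₁ = dₖaₖ − mₖ, dₖ₊₁ = (n − mₖ₊₁²)/dₖ, aₖ₊₁ = ⌊(a₀+mₖ₊₁)/dₖ₊₁⌋:
  k=1: m=25, d=50, a=1
  k=2: m=25, d=1, a=50
d=1 and a=2a₀=50 at k=2, so the next step gives (m, d) = (25, 50) again — its k=1 value — and the period has length 2.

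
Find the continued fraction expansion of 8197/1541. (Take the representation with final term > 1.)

8197 = 5·1541 + 492
1541 = 3·492 + 65
492 = 7·65 + 37
65 = 1·37 + 28
37 = 1·28 + 9
28 = 3·9 + 1
9 = 9·1 + 0  (stop)
So 8197/1541 = [5; 3, 7, 1, 1, 3, 9].

[5; 3, 7, 1, 1, 3, 9]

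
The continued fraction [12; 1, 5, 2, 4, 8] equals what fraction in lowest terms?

Using pₖ = aₖpₖ₋₁ + pₖ₋₂ and qₖ = aₖqₖ₋₁ + qₖ₋₂:
  k=0: a=12, p=12, q=1
  k=1: a=1, p=13, q=1
  k=2: a=5, p=77, q=6
  k=3: a=2, p=167, q=13
  k=4: a=4, p=745, q=58
  k=5: a=8, p=6127, q=477

6127/477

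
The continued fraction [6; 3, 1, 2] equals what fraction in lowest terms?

69/11

Using pₖ = aₖpₖ₋₁ + pₖ₋₂ and qₖ = aₖqₖ₋₁ + qₖ₋₂:
  k=0: a=6, p=6, q=1
  k=1: a=3, p=19, q=3
  k=2: a=1, p=25, q=4
  k=3: a=2, p=69, q=11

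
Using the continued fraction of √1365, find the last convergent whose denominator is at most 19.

665/18

√1365 = [36; 1, 17, 2, 17, 1, 72, …] (period length 6).
Convergents:
  p_0/q_0 = 36/1
  p_1/q_1 = 37/1
  p_2/q_2 = 665/18
  p_3/q_3 = 1367/37
q_2 = 18 ≤ 19 < 37 = q_3, so the answer is 665/18.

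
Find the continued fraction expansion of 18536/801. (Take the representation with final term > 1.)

18536 = 23*801 + 113
801 = 7*113 + 10
113 = 11*10 + 3
10 = 3*3 + 1
3 = 3*1 + 0  (stop)
So 18536/801 = [23; 7, 11, 3, 3].

[23; 7, 11, 3, 3]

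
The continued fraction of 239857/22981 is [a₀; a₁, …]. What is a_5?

19

239857 = 10·22981 + 10047   →  a_0 = 10
22981 = 2·10047 + 2887   →  a_1 = 2
10047 = 3·2887 + 1386   →  a_2 = 3
2887 = 2·1386 + 115   →  a_3 = 2
1386 = 12·115 + 6   →  a_4 = 12
115 = 19·6 + 1   →  a_5 = 19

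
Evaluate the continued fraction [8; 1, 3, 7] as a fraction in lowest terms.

Using pₖ = aₖpₖ₋₁ + pₖ₋₂ and qₖ = aₖqₖ₋₁ + qₖ₋₂:
  k=0: a=8, p=8, q=1
  k=1: a=1, p=9, q=1
  k=2: a=3, p=35, q=4
  k=3: a=7, p=254, q=29

254/29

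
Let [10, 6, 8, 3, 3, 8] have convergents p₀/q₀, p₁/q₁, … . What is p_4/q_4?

5163/508

Using pₖ = aₖpₖ₋₁ + pₖ₋₂, qₖ = aₖqₖ₋₁ + qₖ₋₂ (with p₋₁=1, p₋₂=0, q₋₁=0, q₋₂=1):
  k=0: a=10, p=10, q=1
  k=1: a=6, p=61, q=6
  k=2: a=8, p=498, q=49
  k=3: a=3, p=1555, q=153
  k=4: a=3, p=5163, q=508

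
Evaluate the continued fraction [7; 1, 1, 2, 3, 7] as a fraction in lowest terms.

941/124

Using pₖ = aₖpₖ₋₁ + pₖ₋₂ and qₖ = aₖqₖ₋₁ + qₖ₋₂:
  k=0: a=7, p=7, q=1
  k=1: a=1, p=8, q=1
  k=2: a=1, p=15, q=2
  k=3: a=2, p=38, q=5
  k=4: a=3, p=129, q=17
  k=5: a=7, p=941, q=124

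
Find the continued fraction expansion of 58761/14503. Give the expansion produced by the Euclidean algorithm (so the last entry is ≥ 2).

58761 = 4·14503 + 749
14503 = 19·749 + 272
749 = 2·272 + 205
272 = 1·205 + 67
205 = 3·67 + 4
67 = 16·4 + 3
4 = 1·3 + 1
3 = 3·1 + 0  (stop)
So 58761/14503 = [4; 19, 2, 1, 3, 16, 1, 3].

[4; 19, 2, 1, 3, 16, 1, 3]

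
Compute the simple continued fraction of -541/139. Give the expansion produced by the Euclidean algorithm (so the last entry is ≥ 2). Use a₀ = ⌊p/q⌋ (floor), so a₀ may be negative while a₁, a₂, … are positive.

[-4; 9, 3, 1, 3]

-541 = -4·139 + 15
139 = 9·15 + 4
15 = 3·4 + 3
4 = 1·3 + 1
3 = 3·1 + 0  (stop)
So -541/139 = [-4; 9, 3, 1, 3].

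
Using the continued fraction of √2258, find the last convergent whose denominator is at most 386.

√2258 = [47; 1, 1, 13, 13, 1, 1, 94, …] (period length 7).
Convergents:
  p_0/q_0 = 47/1
  p_1/q_1 = 48/1
  p_2/q_2 = 95/2
  p_3/q_3 = 1283/27
  p_4/q_4 = 16774/353
  p_5/q_5 = 18057/380
  p_6/q_6 = 34831/733
q_5 = 380 ≤ 386 < 733 = q_6, so the answer is 18057/380.

18057/380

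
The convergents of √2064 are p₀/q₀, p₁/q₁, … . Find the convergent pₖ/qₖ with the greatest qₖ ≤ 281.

√2064 = [45; 2, 3, 7, 3, 2, 90, …] (period length 6).
Convergents:
  p_0/q_0 = 45/1
  p_1/q_1 = 91/2
  p_2/q_2 = 318/7
  p_3/q_3 = 2317/51
  p_4/q_4 = 7269/160
  p_5/q_5 = 16855/371
q_4 = 160 ≤ 281 < 371 = q_5, so the answer is 7269/160.

7269/160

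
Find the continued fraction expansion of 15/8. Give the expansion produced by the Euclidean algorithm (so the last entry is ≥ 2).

15 = 1*8 + 7
8 = 1*7 + 1
7 = 7*1 + 0  (stop)
So 15/8 = [1; 1, 7].

[1; 1, 7]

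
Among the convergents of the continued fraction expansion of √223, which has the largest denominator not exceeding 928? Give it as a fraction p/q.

√223 = [14; 1, 13, 1, 28, …] (period length 4).
Convergents:
  p_0/q_0 = 14/1
  p_1/q_1 = 15/1
  p_2/q_2 = 209/14
  p_3/q_3 = 224/15
  p_4/q_4 = 6481/434
  p_5/q_5 = 6705/449
  p_6/q_6 = 93646/6271
q_5 = 449 ≤ 928 < 6271 = q_6, so the answer is 6705/449.

6705/449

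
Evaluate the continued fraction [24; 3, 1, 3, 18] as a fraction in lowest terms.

Using pₖ = aₖpₖ₋₁ + pₖ₋₂ and qₖ = aₖqₖ₋₁ + qₖ₋₂:
  k=0: a=24, p=24, q=1
  k=1: a=3, p=73, q=3
  k=2: a=1, p=97, q=4
  k=3: a=3, p=364, q=15
  k=4: a=18, p=6649, q=274

6649/274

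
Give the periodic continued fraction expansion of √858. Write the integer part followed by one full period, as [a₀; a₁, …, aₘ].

[29; 3, 2, 3, 58]

a₀ = ⌊√858⌋ = 29.
With m₀=0, d₀=1 and mₖ₊₁ = dₖaₖ − mₖ, dₖ₊₁ = (n − mₖ₊₁²)/dₖ, aₖ₊₁ = ⌊(a₀+mₖ₊₁)/dₖ₊₁⌋:
  k=1: m=29, d=17, a=3
  k=2: m=22, d=22, a=2
  k=3: m=22, d=17, a=3
  k=4: m=29, d=1, a=58
d=1 and a=2a₀=58 at k=4, so the next step gives (m, d) = (29, 17) again — its k=1 value — and the period has length 4.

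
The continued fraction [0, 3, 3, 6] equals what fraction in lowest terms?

19/63

Fold from the inside: start with 6/1.
  3 + 1/6 = 19/6
  3 + 6/19 = 63/19
  0 + 19/63 = 19/63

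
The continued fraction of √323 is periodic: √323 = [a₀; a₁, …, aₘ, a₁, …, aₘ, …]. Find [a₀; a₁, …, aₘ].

[17; 1, 34]

a₀ = ⌊√323⌋ = 17.
With m₀=0, d₀=1 and mₖ₊₁ = dₖaₖ − mₖ, dₖ₊₁ = (n − mₖ₊₁²)/dₖ, aₖ₊₁ = ⌊(a₀+mₖ₊₁)/dₖ₊₁⌋:
  k=1: m=17, d=34, a=1
  k=2: m=17, d=1, a=34
d=1 and a=2a₀=34 at k=2, so the next step gives (m, d) = (17, 34) again — its k=1 value — and the period has length 2.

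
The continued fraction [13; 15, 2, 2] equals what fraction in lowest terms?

1006/77

Fold from the inside: start with 2/1.
  2 + 1/2 = 5/2
  15 + 2/5 = 77/5
  13 + 5/77 = 1006/77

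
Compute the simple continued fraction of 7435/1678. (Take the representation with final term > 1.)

7435 = 4×1678 + 723
1678 = 2×723 + 232
723 = 3×232 + 27
232 = 8×27 + 16
27 = 1×16 + 11
16 = 1×11 + 5
11 = 2×5 + 1
5 = 5×1 + 0  (stop)
So 7435/1678 = [4; 2, 3, 8, 1, 1, 2, 5].

[4; 2, 3, 8, 1, 1, 2, 5]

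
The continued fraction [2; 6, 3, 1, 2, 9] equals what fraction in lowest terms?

Fold from the inside: start with 9/1.
  2 + 1/9 = 19/9
  1 + 9/19 = 28/19
  3 + 19/28 = 103/28
  6 + 28/103 = 646/103
  2 + 103/646 = 1395/646

1395/646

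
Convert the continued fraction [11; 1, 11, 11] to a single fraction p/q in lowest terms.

1585/133

Using pₖ = aₖpₖ₋₁ + pₖ₋₂ and qₖ = aₖqₖ₋₁ + qₖ₋₂:
  k=0: a=11, p=11, q=1
  k=1: a=1, p=12, q=1
  k=2: a=11, p=143, q=12
  k=3: a=11, p=1585, q=133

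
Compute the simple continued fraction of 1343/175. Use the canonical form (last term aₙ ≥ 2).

[7; 1, 2, 14, 4]

1343 = 7×175 + 118
175 = 1×118 + 57
118 = 2×57 + 4
57 = 14×4 + 1
4 = 4×1 + 0  (stop)
So 1343/175 = [7; 1, 2, 14, 4].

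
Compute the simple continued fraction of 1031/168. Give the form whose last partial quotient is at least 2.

[6; 7, 3, 3, 2]

1031 = 6*168 + 23
168 = 7*23 + 7
23 = 3*7 + 2
7 = 3*2 + 1
2 = 2*1 + 0  (stop)
So 1031/168 = [6; 7, 3, 3, 2].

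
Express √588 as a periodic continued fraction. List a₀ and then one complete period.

[24; 4, 48]

a₀ = ⌊√588⌋ = 24.
With m₀=0, d₀=1 and mₖ₊₁ = dₖaₖ − mₖ, dₖ₊₁ = (n − mₖ₊₁²)/dₖ, aₖ₊₁ = ⌊(a₀+mₖ₊₁)/dₖ₊₁⌋:
  k=1: m=24, d=12, a=4
  k=2: m=24, d=1, a=48
d=1 and a=2a₀=48 at k=2, so the next step gives (m, d) = (24, 12) again — its k=1 value — and the period has length 2.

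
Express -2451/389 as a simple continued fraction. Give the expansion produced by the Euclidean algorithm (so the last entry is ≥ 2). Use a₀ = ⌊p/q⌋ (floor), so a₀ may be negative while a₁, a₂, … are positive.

-2451 = -7×389 + 272
389 = 1×272 + 117
272 = 2×117 + 38
117 = 3×38 + 3
38 = 12×3 + 2
3 = 1×2 + 1
2 = 2×1 + 0  (stop)
So -2451/389 = [-7; 1, 2, 3, 12, 1, 2].

[-7; 1, 2, 3, 12, 1, 2]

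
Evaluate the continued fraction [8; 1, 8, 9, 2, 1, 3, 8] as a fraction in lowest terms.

68979/7759

Fold from the inside: start with 8/1.
  3 + 1/8 = 25/8
  1 + 8/25 = 33/25
  2 + 25/33 = 91/33
  9 + 33/91 = 852/91
  8 + 91/852 = 6907/852
  1 + 852/6907 = 7759/6907
  8 + 6907/7759 = 68979/7759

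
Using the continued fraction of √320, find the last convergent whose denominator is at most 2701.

√320 = [17; 1, 7, 1, 34, …] (period length 4).
Convergents:
  p_0/q_0 = 17/1
  p_1/q_1 = 18/1
  p_2/q_2 = 143/8
  p_3/q_3 = 161/9
  p_4/q_4 = 5617/314
  p_5/q_5 = 5778/323
  p_6/q_6 = 46063/2575
  p_7/q_7 = 51841/2898
q_6 = 2575 ≤ 2701 < 2898 = q_7, so the answer is 46063/2575.

46063/2575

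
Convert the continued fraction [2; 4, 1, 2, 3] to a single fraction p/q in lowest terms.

Fold from the inside: start with 3/1.
  2 + 1/3 = 7/3
  1 + 3/7 = 10/7
  4 + 7/10 = 47/10
  2 + 10/47 = 104/47

104/47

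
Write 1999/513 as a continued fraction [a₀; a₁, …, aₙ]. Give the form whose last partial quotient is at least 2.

1999 = 3×513 + 460
513 = 1×460 + 53
460 = 8×53 + 36
53 = 1×36 + 17
36 = 2×17 + 2
17 = 8×2 + 1
2 = 2×1 + 0  (stop)
So 1999/513 = [3; 1, 8, 1, 2, 8, 2].

[3; 1, 8, 1, 2, 8, 2]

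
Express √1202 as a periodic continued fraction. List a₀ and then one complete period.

[34; 1, 2, 34, 2, 1, 68]

a₀ = ⌊√1202⌋ = 34.
With m₀=0, d₀=1 and mₖ₊₁ = dₖaₖ − mₖ, dₖ₊₁ = (n − mₖ₊₁²)/dₖ, aₖ₊₁ = ⌊(a₀+mₖ₊₁)/dₖ₊₁⌋:
  k=1: m=34, d=46, a=1
  k=2: m=12, d=23, a=2
  k=3: m=34, d=2, a=34
  k=4: m=34, d=23, a=2
  k=5: m=12, d=46, a=1
  k=6: m=34, d=1, a=68
d=1 and a=2a₀=68 at k=6, so the next step gives (m, d) = (34, 46) again — its k=1 value — and the period has length 6.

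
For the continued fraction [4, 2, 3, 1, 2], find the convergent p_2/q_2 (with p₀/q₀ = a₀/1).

Using pₖ = aₖpₖ₋₁ + pₖ₋₂, qₖ = aₖqₖ₋₁ + qₖ₋₂ (with p₋₁=1, p₋₂=0, q₋₁=0, q₋₂=1):
  k=0: a=4, p=4, q=1
  k=1: a=2, p=9, q=2
  k=2: a=3, p=31, q=7

31/7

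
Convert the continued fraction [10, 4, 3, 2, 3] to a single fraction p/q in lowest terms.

1054/103

Fold from the inside: start with 3/1.
  2 + 1/3 = 7/3
  3 + 3/7 = 24/7
  4 + 7/24 = 103/24
  10 + 24/103 = 1054/103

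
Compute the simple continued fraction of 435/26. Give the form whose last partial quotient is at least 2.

435 = 16*26 + 19
26 = 1*19 + 7
19 = 2*7 + 5
7 = 1*5 + 2
5 = 2*2 + 1
2 = 2*1 + 0  (stop)
So 435/26 = [16; 1, 2, 1, 2, 2].

[16; 1, 2, 1, 2, 2]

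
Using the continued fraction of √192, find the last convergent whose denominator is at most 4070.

√192 = [13; 1, 5, 1, 26, …] (period length 4).
Convergents:
  p_0/q_0 = 13/1
  p_1/q_1 = 14/1
  p_2/q_2 = 83/6
  p_3/q_3 = 97/7
  p_4/q_4 = 2605/188
  p_5/q_5 = 2702/195
  p_6/q_6 = 16115/1163
  p_7/q_7 = 18817/1358
  p_8/q_8 = 505357/36471
q_7 = 1358 ≤ 4070 < 36471 = q_8, so the answer is 18817/1358.

18817/1358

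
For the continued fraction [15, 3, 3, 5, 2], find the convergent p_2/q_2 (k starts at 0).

Using pₖ = aₖpₖ₋₁ + pₖ₋₂, qₖ = aₖqₖ₋₁ + qₖ₋₂ (with p₋₁=1, p₋₂=0, q₋₁=0, q₋₂=1):
  k=0: a=15, p=15, q=1
  k=1: a=3, p=46, q=3
  k=2: a=3, p=153, q=10

153/10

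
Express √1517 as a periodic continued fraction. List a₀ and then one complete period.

[38; 1, 18, 2, 18, 1, 76]

a₀ = ⌊√1517⌋ = 38.
With m₀=0, d₀=1 and mₖ₊₁ = dₖaₖ − mₖ, dₖ₊₁ = (n − mₖ₊₁²)/dₖ, aₖ₊₁ = ⌊(a₀+mₖ₊₁)/dₖ₊₁⌋:
  k=1: m=38, d=73, a=1
  k=2: m=35, d=4, a=18
  k=3: m=37, d=37, a=2
  k=4: m=37, d=4, a=18
  k=5: m=35, d=73, a=1
  k=6: m=38, d=1, a=76
d=1 and a=2a₀=76 at k=6, so the next step gives (m, d) = (38, 73) again — its k=1 value — and the period has length 6.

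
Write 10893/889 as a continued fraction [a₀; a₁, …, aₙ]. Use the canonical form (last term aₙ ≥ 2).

[12; 3, 1, 19, 2, 5]

10893 = 12×889 + 225
889 = 3×225 + 214
225 = 1×214 + 11
214 = 19×11 + 5
11 = 2×5 + 1
5 = 5×1 + 0  (stop)
So 10893/889 = [12; 3, 1, 19, 2, 5].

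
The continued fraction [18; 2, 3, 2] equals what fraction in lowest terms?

Using pₖ = aₖpₖ₋₁ + pₖ₋₂ and qₖ = aₖqₖ₋₁ + qₖ₋₂:
  k=0: a=18, p=18, q=1
  k=1: a=2, p=37, q=2
  k=2: a=3, p=129, q=7
  k=3: a=2, p=295, q=16

295/16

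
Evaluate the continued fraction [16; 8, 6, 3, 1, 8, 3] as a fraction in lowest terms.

89722/5565

Using pₖ = aₖpₖ₋₁ + pₖ₋₂ and qₖ = aₖqₖ₋₁ + qₖ₋₂:
  k=0: a=16, p=16, q=1
  k=1: a=8, p=129, q=8
  k=2: a=6, p=790, q=49
  k=3: a=3, p=2499, q=155
  k=4: a=1, p=3289, q=204
  k=5: a=8, p=28811, q=1787
  k=6: a=3, p=89722, q=5565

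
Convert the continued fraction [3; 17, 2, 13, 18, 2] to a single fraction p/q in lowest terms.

53605/17534

Fold from the inside: start with 2/1.
  18 + 1/2 = 37/2
  13 + 2/37 = 483/37
  2 + 37/483 = 1003/483
  17 + 483/1003 = 17534/1003
  3 + 1003/17534 = 53605/17534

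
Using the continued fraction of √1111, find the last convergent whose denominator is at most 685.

19999/600

√1111 = [33; 3, 66, …] (period length 2).
Convergents:
  p_0/q_0 = 33/1
  p_1/q_1 = 100/3
  p_2/q_2 = 6633/199
  p_3/q_3 = 19999/600
  p_4/q_4 = 1326567/39799
q_3 = 600 ≤ 685 < 39799 = q_4, so the answer is 19999/600.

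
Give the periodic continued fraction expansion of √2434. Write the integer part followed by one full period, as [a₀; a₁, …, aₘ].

[49; 2, 1, 48, 1, 2, 98]

a₀ = ⌊√2434⌋ = 49.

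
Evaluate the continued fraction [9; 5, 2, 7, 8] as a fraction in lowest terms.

Fold from the inside: start with 8/1.
  7 + 1/8 = 57/8
  2 + 8/57 = 122/57
  5 + 57/122 = 667/122
  9 + 122/667 = 6125/667

6125/667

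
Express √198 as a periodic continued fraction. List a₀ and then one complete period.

[14; 14, 28]

a₀ = ⌊√198⌋ = 14.
With m₀=0, d₀=1 and mₖ₊₁ = dₖaₖ − mₖ, dₖ₊₁ = (n − mₖ₊₁²)/dₖ, aₖ₊₁ = ⌊(a₀+mₖ₊₁)/dₖ₊₁⌋:
  k=1: m=14, d=2, a=14
  k=2: m=14, d=1, a=28
d=1 and a=2a₀=28 at k=2, so the next step gives (m, d) = (14, 2) again — its k=1 value — and the period has length 2.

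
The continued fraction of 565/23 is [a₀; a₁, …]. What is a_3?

3

565 = 24·23 + 13   →  a_0 = 24
23 = 1·13 + 10   →  a_1 = 1
13 = 1·10 + 3   →  a_2 = 1
10 = 3·3 + 1   →  a_3 = 3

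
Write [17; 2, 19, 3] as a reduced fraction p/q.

2081/119

Fold from the inside: start with 3/1.
  19 + 1/3 = 58/3
  2 + 3/58 = 119/58
  17 + 58/119 = 2081/119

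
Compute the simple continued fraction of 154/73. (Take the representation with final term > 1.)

[2; 9, 8]

154 = 2·73 + 8
73 = 9·8 + 1
8 = 8·1 + 0  (stop)
So 154/73 = [2; 9, 8].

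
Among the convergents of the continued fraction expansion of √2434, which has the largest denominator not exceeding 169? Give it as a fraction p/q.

√2434 = [49; 2, 1, 48, 1, 2, 98, …] (period length 6).
Convergents:
  p_0/q_0 = 49/1
  p_1/q_1 = 99/2
  p_2/q_2 = 148/3
  p_3/q_3 = 7203/146
  p_4/q_4 = 7351/149
  p_5/q_5 = 21905/444
q_4 = 149 ≤ 169 < 444 = q_5, so the answer is 7351/149.

7351/149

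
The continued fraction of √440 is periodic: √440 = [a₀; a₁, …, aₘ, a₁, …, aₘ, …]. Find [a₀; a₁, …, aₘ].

[20; 1, 40]

a₀ = ⌊√440⌋ = 20.
With m₀=0, d₀=1 and mₖ₊₁ = dₖaₖ − mₖ, dₖ₊₁ = (n − mₖ₊₁²)/dₖ, aₖ₊₁ = ⌊(a₀+mₖ₊₁)/dₖ₊₁⌋:
  k=1: m=20, d=40, a=1
  k=2: m=20, d=1, a=40
d=1 and a=2a₀=40 at k=2, so the next step gives (m, d) = (20, 40) again — its k=1 value — and the period has length 2.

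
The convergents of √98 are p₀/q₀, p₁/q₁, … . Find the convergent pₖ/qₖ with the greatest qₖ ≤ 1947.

17631/1781

√98 = [9; 1, 8, 1, 18, …] (period length 4).
Convergents:
  p_0/q_0 = 9/1
  p_1/q_1 = 10/1
  p_2/q_2 = 89/9
  p_3/q_3 = 99/10
  p_4/q_4 = 1871/189
  p_5/q_5 = 1970/199
  p_6/q_6 = 17631/1781
  p_7/q_7 = 19601/1980
q_6 = 1781 ≤ 1947 < 1980 = q_7, so the answer is 17631/1781.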